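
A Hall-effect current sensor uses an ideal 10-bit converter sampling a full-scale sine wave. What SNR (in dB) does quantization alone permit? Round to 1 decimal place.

Ideal quantization SNR: 6.02 × 10 + 1.76 dB = 62.0 dB.

62.0 dB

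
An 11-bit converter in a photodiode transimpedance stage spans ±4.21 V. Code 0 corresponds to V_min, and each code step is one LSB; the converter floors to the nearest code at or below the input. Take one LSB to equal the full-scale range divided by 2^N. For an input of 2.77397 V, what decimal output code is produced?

The full-scale span is 4.21 − (-4.21) = 8.42 V. LSB = 8.42 V / 2^11 ≈ 4.111 mV.
code = ⌊(V_in − V_min)/LSB⌋ = ⌊(V_in − V_min) × 2^11 / range⌋
     = ⌊(2.77397 − (-4.21)) × 2048 / 8.42⌋ = ⌊6.98397 × 2048/8.42⌋
     = ⌊1698.714⌋ = 1698.

1698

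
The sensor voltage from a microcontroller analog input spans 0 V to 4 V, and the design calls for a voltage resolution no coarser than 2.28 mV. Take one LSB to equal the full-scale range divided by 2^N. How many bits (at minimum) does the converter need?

11 bits

Range is 4 V.
Required number of levels: 4/2.28 mV = 1754.4; smallest N with 2^N ≥ that is 11.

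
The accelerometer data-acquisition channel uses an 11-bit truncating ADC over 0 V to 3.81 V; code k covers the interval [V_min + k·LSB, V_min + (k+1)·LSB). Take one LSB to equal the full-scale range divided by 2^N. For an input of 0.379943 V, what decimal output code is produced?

204

Range is 3.81 V. LSB = 3.81 V / 2^11 ≈ 1.860 mV.
V_in − V_min = 0.379943 − (0) = 0.379943 V.
Divide by LSB: 0.379943 × 2048/3.81 = 204.2318.
Truncating gives code 204.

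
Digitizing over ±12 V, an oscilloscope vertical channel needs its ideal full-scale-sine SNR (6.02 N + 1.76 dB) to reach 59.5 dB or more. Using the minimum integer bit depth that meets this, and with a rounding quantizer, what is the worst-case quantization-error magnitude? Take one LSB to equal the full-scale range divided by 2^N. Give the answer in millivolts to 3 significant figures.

Range = 12 − (-12) = 24 V.
Required N = ⌈(59.5 − 1.76)/6.02⌉ = ⌈9.591⌉ = 10.
LSB = 24 V ÷ 2^10 = 24/1024 V = 23.438 mV.
|e|_max = LSB/2 = 11.7 mV.

11.7 mV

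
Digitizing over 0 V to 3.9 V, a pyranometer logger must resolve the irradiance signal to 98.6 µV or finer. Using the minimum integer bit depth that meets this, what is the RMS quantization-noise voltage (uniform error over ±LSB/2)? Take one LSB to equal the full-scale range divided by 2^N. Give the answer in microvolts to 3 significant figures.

17.2 µV

Span = 3.9 V.
Levels needed ≥ 3.9/98.6 µV = 39550. 2^16 = 65536 suffices, so N_min = 16.
One LSB is 3.9 V / 65536 = 59.509 µV.
σ_q = LSB/√12 = 59.509 µV/3.4641 = 17.2 µV.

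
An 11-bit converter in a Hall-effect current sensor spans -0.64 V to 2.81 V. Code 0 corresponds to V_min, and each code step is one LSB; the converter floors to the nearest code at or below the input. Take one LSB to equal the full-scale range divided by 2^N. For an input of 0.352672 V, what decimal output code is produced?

The full-scale span is 2.81 − (-0.64) = 3.45 V. LSB = 3.45 V / 2^11 ≈ 1.685 mV.
(V_in − V_min) × 2^11/range = (0.352672 − (-0.64)) × 2048/3.45 = 589.273.
Floor → code = 589.

589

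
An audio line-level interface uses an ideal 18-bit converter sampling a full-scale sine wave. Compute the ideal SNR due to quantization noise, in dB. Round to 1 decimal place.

110.1 dB

For an ideal N-bit converter with full-scale sine input, SNR = 6.02 N + 1.76 dB. SNR = 6.02 × 18 + 1.76 = 108.36 + 1.76 = 110.12 dB.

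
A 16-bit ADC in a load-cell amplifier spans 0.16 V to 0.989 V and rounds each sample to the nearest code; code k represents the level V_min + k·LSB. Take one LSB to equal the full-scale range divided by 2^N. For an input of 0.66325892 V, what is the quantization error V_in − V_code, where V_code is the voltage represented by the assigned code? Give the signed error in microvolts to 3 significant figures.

−2.88 µV

Range = 0.989 − (0.16) = 0.829 V. LSB = 0.829 V / 2^16 ≈ 12.65 µV.
Position in LSBs: (0.66325892 − (0.16)) × 65536/0.829 = 39784.7727; rounding gives k = 39785.
Reconstructed level: 0.16 + 39785 × 0.829/65536 V = 0.66326179504 V.
Error = V_in − V_code = 0.66325892 − (0.66326179504) = −2.88 µV.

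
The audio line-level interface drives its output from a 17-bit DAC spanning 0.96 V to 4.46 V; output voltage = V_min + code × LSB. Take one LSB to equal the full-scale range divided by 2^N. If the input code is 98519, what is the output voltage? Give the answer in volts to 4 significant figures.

Range = 4.46 − (0.96) = 3.5 V. LSB = 3.5 V / 2^17.
Output = V_min + (98519/131072) × range = 0.96 + 0.751640 × 3.5 V
      = 0.96 V + 2.63074 V = 3.59074 V.

3.591 V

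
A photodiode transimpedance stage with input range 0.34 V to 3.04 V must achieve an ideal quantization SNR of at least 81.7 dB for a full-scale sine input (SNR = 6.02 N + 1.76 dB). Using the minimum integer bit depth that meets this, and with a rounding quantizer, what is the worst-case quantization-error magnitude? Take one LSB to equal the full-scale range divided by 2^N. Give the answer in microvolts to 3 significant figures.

Full-scale range = 3.04 V − (0.34 V) = 2.7 V.
Required N = ⌈(81.7 − 1.76)/6.02⌉ = ⌈13.279⌉ = 14.
Step size = 2.7/16384 V = 164.79 µV.
Max error for round-to-nearest is LSB/2 = 82.4 µV.

82.4 µV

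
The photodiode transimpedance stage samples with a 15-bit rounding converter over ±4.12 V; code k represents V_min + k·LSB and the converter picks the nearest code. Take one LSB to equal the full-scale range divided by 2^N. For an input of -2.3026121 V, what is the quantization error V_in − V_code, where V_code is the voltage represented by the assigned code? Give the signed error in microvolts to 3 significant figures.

+51.5 µV

Range = 4.12 − (-4.12) = 8.24 V. LSB = 8.24 V / 2^15 ≈ 251.5 µV.
Position in LSBs: (-2.3026121 − (-4.12)) × 32768/8.24 = 7227.2047; rounding gives k = 7227.
V_code = V_min + k × range/2^15 = -4.12 + 7227 × 8.24/32768 = -2.3026635742 V.
V_in − V_code = -2.3026121 − (-2.3026635742) = +51.5 µV.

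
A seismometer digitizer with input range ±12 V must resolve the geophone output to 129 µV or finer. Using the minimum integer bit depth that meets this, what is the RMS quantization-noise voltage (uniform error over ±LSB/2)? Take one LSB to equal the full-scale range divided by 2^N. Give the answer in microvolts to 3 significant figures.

26.4 µV

Span: 12 V − (-12 V) = 24 V.
24 V / 129 µV = 186000. Since 2^17 = 131072 and 2^18 = 262144, N = 18.
LSB = 24 V ÷ 2^18 = 24/262144 V = 91.553 µV.
V_rms = LSB/√12 = 26.4 µV.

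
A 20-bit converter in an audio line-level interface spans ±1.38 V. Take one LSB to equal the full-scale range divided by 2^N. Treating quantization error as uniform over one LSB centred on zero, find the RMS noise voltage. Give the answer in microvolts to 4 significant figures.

0.7598 µV

Span: 1.38 V − (-1.38 V) = 2.76 V.
LSB = 2.76 V / 2^20 = 2.63214 µV.
For a uniform distribution on [−LSB/2, +LSB/2], V_rms = LSB/√12 = 2.63214 µV/3.4641 = 0.7598 µV.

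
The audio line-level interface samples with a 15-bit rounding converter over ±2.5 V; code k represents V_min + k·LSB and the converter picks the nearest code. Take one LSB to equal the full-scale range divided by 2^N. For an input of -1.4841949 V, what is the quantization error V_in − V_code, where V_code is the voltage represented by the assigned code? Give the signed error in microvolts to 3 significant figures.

Span: 2.5 V − (-2.5 V) = 5 V. LSB = 5 V / 2^15 ≈ 152.6 µV.
(-1.4841949 − (-2.5)) / LSB = 1.0158051 × 32768/5 = 6657.1803. Nearest integer: k = 6657.
V_code = V_min + k × range/2^15 = -2.5 + 6657 × 5/32768 = -1.4842224121 V.
V_in − V_code = -1.4841949 − (-1.4842224121) = +27.5 µV.

+27.5 µV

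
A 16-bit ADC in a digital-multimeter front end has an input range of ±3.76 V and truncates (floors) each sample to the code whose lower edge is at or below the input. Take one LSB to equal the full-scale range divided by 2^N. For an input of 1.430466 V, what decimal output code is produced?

Span: 3.76 V − (-3.76 V) = 7.52 V. LSB = 7.52 V / 2^16 ≈ 114.7 µV.
V_in − V_min = 1.430466 − (-3.76) = 5.190466 V.
Divide by LSB: 5.190466 × 65536/7.52 = 45234.3590.
Truncating gives code 45234.

45234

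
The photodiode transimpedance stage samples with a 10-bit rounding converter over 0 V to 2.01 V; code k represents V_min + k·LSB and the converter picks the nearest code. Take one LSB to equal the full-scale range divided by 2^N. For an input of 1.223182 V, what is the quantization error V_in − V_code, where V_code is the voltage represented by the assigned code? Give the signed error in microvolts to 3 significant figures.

+301 µV

V_FS = 2.01 V. LSB = 2.01 V / 2^10 ≈ 1.963 mV.
Position in LSBs: (1.223182 − (0)) × 1024/2.01 = 623.1534; rounding gives k = 623.
Reconstructed level: 0 + 623 × 2.01/1024 V = 1.222880859 V.
Error = V_in − V_code = 1.223182 − (1.222880859) = +301 µV.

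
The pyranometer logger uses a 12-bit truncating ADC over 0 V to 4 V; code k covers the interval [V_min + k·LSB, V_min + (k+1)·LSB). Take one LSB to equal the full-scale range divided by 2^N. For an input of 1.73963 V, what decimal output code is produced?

V_FS = 4 V. LSB = 4 V / 2^12 ≈ 0.9766 mV.
(V_in − V_min) × 2^12/range = (1.73963 − (0)) × 4096/4 = 1781.381.
Floor → code = 1781.

1781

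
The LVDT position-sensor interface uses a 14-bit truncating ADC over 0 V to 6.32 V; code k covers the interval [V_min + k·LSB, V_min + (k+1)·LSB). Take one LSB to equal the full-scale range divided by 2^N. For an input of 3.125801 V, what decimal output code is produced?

8103

Range is 6.32 V. LSB = 6.32 V / 2^14 ≈ 385.7 µV.
(V_in − V_min) × 2^14/range = (3.125801 − (0)) × 16384/6.32 = 8103.342.
Floor → code = 8103.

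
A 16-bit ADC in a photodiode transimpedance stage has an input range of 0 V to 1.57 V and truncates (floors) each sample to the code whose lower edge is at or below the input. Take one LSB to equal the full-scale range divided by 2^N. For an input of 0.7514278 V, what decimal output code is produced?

31366

V_FS = 1.57 V. LSB = 1.57 V / 2^16 ≈ 23.96 µV.
code = ⌊(V_in − V_min)/LSB⌋ = ⌊(V_in − V_min) × 2^16 / range⌋
     = ⌊(0.7514278 − (0)) × 65536 / 1.57⌋ = ⌊0.7514278 × 65536/1.57⌋
     = ⌊31366.607⌋ = 31366.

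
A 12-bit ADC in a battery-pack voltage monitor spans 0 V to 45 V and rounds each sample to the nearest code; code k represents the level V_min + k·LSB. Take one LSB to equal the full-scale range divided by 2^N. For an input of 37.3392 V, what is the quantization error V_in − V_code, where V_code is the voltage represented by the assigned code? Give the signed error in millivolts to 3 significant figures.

−3.33 mV

V_FS = 45 V. LSB = 45 V / 2^12 ≈ 10.99 mV.
Position in LSBs: (37.3392 − (0)) × 4096/45 = 3398.6970; rounding gives k = 3399.
V_code = V_min + k × range/2^12 = 0 + 3399 × 45/4096 = 37.34252930 V.
Error = V_in − V_code = 37.3392 − (37.34252930) = −3.33 mV.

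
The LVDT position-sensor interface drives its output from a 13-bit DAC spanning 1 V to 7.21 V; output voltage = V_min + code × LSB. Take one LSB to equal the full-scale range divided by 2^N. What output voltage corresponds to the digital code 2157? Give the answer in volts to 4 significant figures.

2.635 V

Full-scale range = 7.21 V − (1 V) = 6.21 V. LSB = 6.21 V / 2^13.
V_out = V_min + code × LSB = 1 V + 2157 × 6.21 V / 8192
      = 1 + 1.63513 = 2.63513 V.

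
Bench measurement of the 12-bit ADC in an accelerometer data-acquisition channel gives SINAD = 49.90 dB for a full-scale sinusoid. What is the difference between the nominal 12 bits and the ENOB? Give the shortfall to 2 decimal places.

N_eff = (49.90 − 1.76)/6.02 = 7.9967 bits.
12 − 7.9967 = 4.00 bits below nominal.

4.00 bits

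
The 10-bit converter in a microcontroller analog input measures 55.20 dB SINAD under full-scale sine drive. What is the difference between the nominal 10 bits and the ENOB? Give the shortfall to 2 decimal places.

1.12 bits

ENOB = (SINAD − 1.76)/6.02 = (55.20 − 1.76)/6.02 = 8.8771 bits.
Lost resolution: 10 − 8.8771 = 1.1229 bits.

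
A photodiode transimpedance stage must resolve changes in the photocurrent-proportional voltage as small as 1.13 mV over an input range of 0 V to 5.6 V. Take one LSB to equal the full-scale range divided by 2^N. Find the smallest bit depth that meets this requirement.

13 bits

Span = 5.6 V.
Need 2^N ≥ 5.6 V / 1.13 mV = 4956 → N_min = 13.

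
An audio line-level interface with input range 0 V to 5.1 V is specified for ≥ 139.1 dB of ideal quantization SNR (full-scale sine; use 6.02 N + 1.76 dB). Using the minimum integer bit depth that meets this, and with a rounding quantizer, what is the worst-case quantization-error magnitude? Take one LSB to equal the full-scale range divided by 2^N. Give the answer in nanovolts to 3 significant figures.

Span = 5.1 V.
Solving 6.02 N ≥ 139.1 − 1.76: N ≥ 22.814. Round up → N = 23.
LSB = 5.1 V ÷ 2^23 = 5.1/8388608 V = 0.60797 µV.
|e|_max = LSB/2 = 304 nV.

304 nV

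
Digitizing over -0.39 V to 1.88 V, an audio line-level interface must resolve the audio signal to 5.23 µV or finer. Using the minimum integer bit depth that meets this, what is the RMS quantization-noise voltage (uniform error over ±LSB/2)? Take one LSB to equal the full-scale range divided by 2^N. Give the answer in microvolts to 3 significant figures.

Range = 1.88 − (-0.39) = 2.27 V.
Need 2^N ≥ 2.27 V / 5.23 µV = 434000 → N_min = 19.
One LSB is 2.27 V / 524288 = 4.3297 µV.
σ_q = LSB/√12 = 4.3297 µV/3.4641 = 1.25 µV.

1.25 µV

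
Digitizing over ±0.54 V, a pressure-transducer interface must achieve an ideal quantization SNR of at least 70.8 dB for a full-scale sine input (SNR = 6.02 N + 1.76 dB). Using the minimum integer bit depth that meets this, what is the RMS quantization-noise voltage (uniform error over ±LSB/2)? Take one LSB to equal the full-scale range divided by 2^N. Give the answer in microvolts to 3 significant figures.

Range = 0.54 − (-0.54) = 1.08 V.
Solving 6.02 N ≥ 70.8 − 1.76: N ≥ 11.468. Round up → N = 12.
One LSB is 1.08 V / 4096 = 263.67 µV.
V_rms = LSB/√12 = 76.1 µV.

76.1 µV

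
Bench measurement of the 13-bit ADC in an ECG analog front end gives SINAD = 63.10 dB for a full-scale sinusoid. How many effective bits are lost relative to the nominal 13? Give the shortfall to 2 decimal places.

ENOB = (SINAD − 1.76)/6.02 = (63.10 − 1.76)/6.02 = 10.1894 bits.
Shortfall = 13 − 10.1894 = 2.8106 bits.

2.81 bits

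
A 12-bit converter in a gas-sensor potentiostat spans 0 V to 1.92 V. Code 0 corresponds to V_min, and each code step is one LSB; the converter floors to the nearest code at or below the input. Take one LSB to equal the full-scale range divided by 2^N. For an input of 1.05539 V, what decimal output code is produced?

2251

Range is 1.92 V. LSB = 1.92 V / 2^12 ≈ 468.8 µV.
code = ⌊(V_in − V_min)/LSB⌋ = ⌊(V_in − V_min) × 2^12 / range⌋
     = ⌊(1.05539 − (0)) × 4096 / 1.92⌋ = ⌊1.05539 × 4096/1.92⌋
     = ⌊2251.499⌋ = 2251.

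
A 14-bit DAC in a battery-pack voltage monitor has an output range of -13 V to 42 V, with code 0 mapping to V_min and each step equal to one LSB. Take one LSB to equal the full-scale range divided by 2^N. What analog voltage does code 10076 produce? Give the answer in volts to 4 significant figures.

Full-scale range = 42 V − (-13 V) = 55 V. LSB = 55 V / 2^14.
Output = V_min + (10076/16384) × range = -13 + 0.614990 × 55 V
      = -13 + 33.8245 = 20.8245 V.

20.82 V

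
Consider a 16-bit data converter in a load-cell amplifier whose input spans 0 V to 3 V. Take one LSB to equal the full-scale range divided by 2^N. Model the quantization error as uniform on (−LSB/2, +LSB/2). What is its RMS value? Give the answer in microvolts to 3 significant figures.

Span = 3 V.
LSB = 3 V ÷ 2^16 = 3/65536 V = 45.776 µV.
σ_q = LSB/√12 = 45.776 µV/3.4641 = 13.2 µV.

13.2 µV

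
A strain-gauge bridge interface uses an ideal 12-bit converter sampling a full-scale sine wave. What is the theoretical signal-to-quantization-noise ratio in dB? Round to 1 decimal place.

74.0 dB

For an ideal N-bit converter with full-scale sine input, SNR = 6.02 N + 1.76 dB. SNR = 6.02 × 12 + 1.76 = 72.24 + 1.76 = 74.00 dB.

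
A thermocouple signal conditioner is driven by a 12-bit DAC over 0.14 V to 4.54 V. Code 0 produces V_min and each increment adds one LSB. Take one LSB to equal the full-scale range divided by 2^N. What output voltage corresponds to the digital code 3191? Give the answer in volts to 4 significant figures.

Span: 4.54 V − (0.14 V) = 4.4 V. LSB = 4.4 V / 2^12.
V_out = V_min + code × LSB = 0.14 V + 3191 × 4.4 V / 4096
      = 0.14 V + 3.42783 V = 3.56783 V.

3.568 V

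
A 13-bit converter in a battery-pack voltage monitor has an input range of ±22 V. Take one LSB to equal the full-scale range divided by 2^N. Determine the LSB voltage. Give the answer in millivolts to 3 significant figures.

5.37 mV

Span: 22 V − (-22 V) = 44 V.
There are 2^13 = 8192 steps.
Step size = 44/8192 V = 5.37 mV.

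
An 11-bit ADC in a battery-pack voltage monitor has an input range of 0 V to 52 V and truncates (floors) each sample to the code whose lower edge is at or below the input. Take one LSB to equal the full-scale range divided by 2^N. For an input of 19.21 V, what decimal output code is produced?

V_FS = 52 V. LSB = 52 V / 2^11 ≈ 25.39 mV.
code = ⌊(V_in − V_min)/LSB⌋ = ⌊(V_in − V_min) × 2^11 / range⌋
     = ⌊(19.21 − (0)) × 2048 / 52⌋ = ⌊19.21 × 2048/52⌋
     = ⌊756.578⌋ = 756.

756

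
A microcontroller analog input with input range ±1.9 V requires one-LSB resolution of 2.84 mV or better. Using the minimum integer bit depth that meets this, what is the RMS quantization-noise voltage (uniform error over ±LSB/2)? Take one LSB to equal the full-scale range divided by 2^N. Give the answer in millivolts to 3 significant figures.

Full-scale range = 1.9 V − (-1.9 V) = 3.8 V.
Need 2^N ≥ 3.8 V / 2.84 mV = 1338 → N_min = 11.
LSB = 3.8 V / 2^11 = 1.8555 mV.
σ_q = LSB/√12 = 1.8555 mV/3.4641 = 0.536 mV.

0.536 mV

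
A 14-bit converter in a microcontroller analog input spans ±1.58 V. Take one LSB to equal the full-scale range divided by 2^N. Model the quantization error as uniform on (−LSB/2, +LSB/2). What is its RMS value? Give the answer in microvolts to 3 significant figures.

The full-scale span is 1.58 − (-1.58) = 3.16 V.
LSB = 3.16 V / 2^14 = 192.87 µV.
σ_q = LSB/√12 = 192.87 µV/3.4641 = 55.7 µV.

55.7 µV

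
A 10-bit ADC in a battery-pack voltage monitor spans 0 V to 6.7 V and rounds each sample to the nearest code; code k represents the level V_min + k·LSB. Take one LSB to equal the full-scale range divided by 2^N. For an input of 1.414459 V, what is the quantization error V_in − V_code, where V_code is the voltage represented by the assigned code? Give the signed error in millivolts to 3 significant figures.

V_FS = 6.7 V. LSB = 6.7 V / 2^10 ≈ 6.543 mV.
Position in LSBs: (1.414459 − (0)) × 1024/6.7 = 216.1800; rounding gives k = 216.
V_code = 0 + (216/1024) × 6.7 = 1.413281250 V.
Error = V_in − V_code = 1.414459 − (1.413281250) = +1.18 mV.

+1.18 mV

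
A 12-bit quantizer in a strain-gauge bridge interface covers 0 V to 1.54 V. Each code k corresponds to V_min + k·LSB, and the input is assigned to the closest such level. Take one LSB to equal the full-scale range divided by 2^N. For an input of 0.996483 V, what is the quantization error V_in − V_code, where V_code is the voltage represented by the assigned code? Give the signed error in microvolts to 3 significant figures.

+145 µV

V_FS = 1.54 V. LSB = 1.54 V / 2^12 ≈ 376.0 µV.
Position in LSBs: (0.996483 − (0)) × 4096/1.54 = 2650.3860; rounding gives k = 2650.
V_code = V_min + k × range/2^12 = 0 + 2650 × 1.54/4096 = 0.9963378906 V.
Error = V_in − V_code = 0.996483 − (0.9963378906) = +145 µV.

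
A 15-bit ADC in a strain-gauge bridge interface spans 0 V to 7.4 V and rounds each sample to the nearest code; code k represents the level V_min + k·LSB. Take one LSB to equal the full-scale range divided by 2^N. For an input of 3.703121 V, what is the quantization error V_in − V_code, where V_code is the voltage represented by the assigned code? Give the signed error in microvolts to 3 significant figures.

Full-scale range = 7.4 V. LSB = 7.4 V / 2^15 ≈ 225.8 µV.
(3.703121 − (0)) / LSB = 3.703121 × 32768/7.4 = 16397.8201. Nearest integer: k = 16398.
Reconstructed level: 0 + 16398 × 7.4/32768 V = 3.7031616211 V.
e = 3.703121 − (3.7031616211) = −40.6 µV.

−40.6 µV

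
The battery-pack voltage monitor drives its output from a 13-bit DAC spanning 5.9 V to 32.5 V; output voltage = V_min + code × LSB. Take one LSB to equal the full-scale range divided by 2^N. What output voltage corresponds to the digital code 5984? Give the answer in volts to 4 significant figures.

Range = 32.5 − (5.9) = 26.6 V. LSB = 26.6 V / 2^13.
V_out = V_min + code × LSB = 5.9 V + 5984 × 26.6 V / 8192
      = 5.9 + 19.4305 = 25.3305 V.

25.33 V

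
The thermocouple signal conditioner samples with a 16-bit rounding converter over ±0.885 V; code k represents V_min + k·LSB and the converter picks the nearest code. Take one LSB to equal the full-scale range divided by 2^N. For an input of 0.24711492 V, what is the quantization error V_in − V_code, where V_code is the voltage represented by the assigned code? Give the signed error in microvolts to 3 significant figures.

The full-scale span is 0.885 − (-0.885) = 1.77 V. LSB = 1.77 V / 2^16 ≈ 27.01 µV.
Position in LSBs: (0.24711492 − (-0.885)) × 65536/1.77 = 41917.6742; rounding gives k = 41918.
Reconstructed level: -0.885 + 41918 × 1.77/65536 V = 0.24712371826 V.
V_in − V_code = 0.24711492 − (0.24712371826) = −8.80 µV.

−8.80 µV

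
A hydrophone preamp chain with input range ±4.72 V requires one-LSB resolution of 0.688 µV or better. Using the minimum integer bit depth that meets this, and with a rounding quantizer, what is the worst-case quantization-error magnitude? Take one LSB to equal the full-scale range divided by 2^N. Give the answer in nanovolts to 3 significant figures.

Span: 4.72 V − (-4.72 V) = 9.44 V.
9.44 V / 0.688 µV = 1.372e7. Since 2^23 = 8388608 and 2^24 = 16777216, N = 24.
Step size = 9.44/16777216 V = 0.56267 µV.
|e|_max = LSB/2 = 281 nV.

281 nV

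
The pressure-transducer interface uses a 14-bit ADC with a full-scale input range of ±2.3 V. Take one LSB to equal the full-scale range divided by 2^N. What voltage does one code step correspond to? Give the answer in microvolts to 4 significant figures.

Span: 2.3 V − (-2.3 V) = 4.6 V.
Number of codes = 2^14 = 16384.
LSB = 4.6 V / 2^14 = 280.8 µV.

280.8 µV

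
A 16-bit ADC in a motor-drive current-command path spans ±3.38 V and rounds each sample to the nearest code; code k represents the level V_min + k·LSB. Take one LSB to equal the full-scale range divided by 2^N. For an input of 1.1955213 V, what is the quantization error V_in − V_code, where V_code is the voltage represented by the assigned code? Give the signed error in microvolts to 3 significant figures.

Full-scale range = 3.38 V − (-3.38 V) = 6.76 V. LSB = 6.76 V / 2^16 ≈ 103.1 µV.
(1.1955213 − (-3.38)) / LSB = 4.5755213 × 65536/6.76 = 44358.1899. Nearest integer: k = 44358.
Reconstructed level: -3.38 + 44358 × 6.76/65536 V = 1.1955017090 V.
e = 1.1955213 − (1.1955017090) = +19.6 µV.

+19.6 µV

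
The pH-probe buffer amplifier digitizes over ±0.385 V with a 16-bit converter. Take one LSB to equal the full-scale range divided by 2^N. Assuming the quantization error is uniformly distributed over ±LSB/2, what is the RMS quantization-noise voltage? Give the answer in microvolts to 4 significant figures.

Span: 0.385 V − (-0.385 V) = 0.77 V.
LSB = 0.77 V / 2^16 = 11.7493 µV.
RMS of a uniform error over width LSB is LSB/√12 = 3.392 µV.

3.392 µV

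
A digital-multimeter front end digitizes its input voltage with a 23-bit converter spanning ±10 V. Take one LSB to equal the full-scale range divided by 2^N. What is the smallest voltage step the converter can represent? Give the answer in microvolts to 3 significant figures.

2.38 µV

Full-scale range = 10 V − (-10 V) = 20 V.
Number of codes = 2^23 = 8388608.
LSB = 20 V ÷ 2^23 = 20/8388608 V = 2.38 µV.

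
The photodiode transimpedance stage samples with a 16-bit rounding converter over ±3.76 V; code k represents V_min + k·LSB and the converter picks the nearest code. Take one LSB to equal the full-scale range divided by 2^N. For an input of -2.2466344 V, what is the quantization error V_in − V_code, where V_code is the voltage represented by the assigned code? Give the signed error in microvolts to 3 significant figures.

Range = 3.76 − (-3.76) = 7.52 V. LSB = 7.52 V / 2^16 ≈ 114.7 µV.
Position in LSBs: (-2.2466344 − (-3.76)) × 65536/7.52 = 13188.8202; rounding gives k = 13189.
V_code = V_min + k × range/2^16 = -3.76 + 13189 × 7.52/65536 = -2.2466137695 V.
V_in − V_code = -2.2466344 − (-2.2466137695) = −20.6 µV.

−20.6 µV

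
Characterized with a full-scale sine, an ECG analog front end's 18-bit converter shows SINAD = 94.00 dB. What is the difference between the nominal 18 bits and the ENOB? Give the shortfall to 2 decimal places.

2.68 bits

ENOB = (SINAD − 1.76)/6.02 = (94.00 − 1.76)/6.02 = 15.3223 bits.
Shortfall = 18 − 15.3223 = 2.6777 bits.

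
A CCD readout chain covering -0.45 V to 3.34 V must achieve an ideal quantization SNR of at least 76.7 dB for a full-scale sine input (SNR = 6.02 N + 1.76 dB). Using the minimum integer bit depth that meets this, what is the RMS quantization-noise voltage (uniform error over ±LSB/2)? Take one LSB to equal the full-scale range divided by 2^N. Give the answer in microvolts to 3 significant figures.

Full-scale range = 3.34 V − (-0.45 V) = 3.79 V.
Required N = ⌈(76.7 − 1.76)/6.02⌉ = ⌈12.449⌉ = 13.
LSB = 3.79 V ÷ 2^13 = 3.79/8192 V = 462.65 µV.
σ_q = LSB/√12 = 462.65 µV/3.4641 = 134 µV.

134 µV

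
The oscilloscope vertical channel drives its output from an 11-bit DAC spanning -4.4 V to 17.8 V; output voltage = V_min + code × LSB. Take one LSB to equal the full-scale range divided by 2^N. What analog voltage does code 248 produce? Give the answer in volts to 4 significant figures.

-1.712 V

Span: 17.8 V − (-4.4 V) = 22.2 V. LSB = 22.2 V / 2^11.
V_out = -4.4 + 248 × (22.2/2048) V
      = -4.4 V + 2.68828 V = -1.71172 V.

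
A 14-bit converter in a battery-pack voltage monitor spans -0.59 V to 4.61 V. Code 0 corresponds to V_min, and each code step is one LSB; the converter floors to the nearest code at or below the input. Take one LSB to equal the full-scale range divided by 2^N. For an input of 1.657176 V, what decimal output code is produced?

Full-scale range = 4.61 V − (-0.59 V) = 5.2 V. LSB = 5.2 V / 2^14 ≈ 317.4 µV.
(V_in − V_min) × 2^14/range = (1.657176 − (-0.59)) × 16384/5.2 = 7080.333.
Floor → code = 7080.

7080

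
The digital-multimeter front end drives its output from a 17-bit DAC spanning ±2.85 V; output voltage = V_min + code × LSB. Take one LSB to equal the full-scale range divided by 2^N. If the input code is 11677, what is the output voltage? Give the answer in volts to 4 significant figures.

Span: 2.85 V − (-2.85 V) = 5.7 V. LSB = 5.7 V / 2^17.
Output = V_min + (11677/131072) × range = -2.85 + 0.0890884 × 5.7 V
      = -2.85 V + 0.507804 V = -2.34220 V.

-2.342 V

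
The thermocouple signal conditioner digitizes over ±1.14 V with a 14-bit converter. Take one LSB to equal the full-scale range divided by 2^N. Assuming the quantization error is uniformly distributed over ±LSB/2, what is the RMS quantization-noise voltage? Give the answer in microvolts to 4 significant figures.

Range = 1.14 − (-1.14) = 2.28 V.
LSB = 2.28 V ÷ 2^14 = 2.28/16384 V = 139.160 µV.
For a uniform distribution on [−LSB/2, +LSB/2], V_rms = LSB/√12 = 139.160 µV/3.4641 = 40.17 µV.

40.17 µV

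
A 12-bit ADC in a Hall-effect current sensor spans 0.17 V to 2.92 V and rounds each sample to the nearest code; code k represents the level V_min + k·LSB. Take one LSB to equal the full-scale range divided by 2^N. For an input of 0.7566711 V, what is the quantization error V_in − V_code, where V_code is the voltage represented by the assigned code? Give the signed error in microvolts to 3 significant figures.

Range = 2.92 − (0.17) = 2.75 V. LSB = 2.75 V / 2^12 ≈ 0.6714 mV.
Position in LSBs: (0.7566711 − (0.17)) × 4096/2.75 = 873.8199; rounding gives k = 874.
V_code = 0.17 + (874/4096) × 2.75 = 0.7567919922 V.
e = 0.7566711 − (0.7567919922) = −121 µV.

−121 µV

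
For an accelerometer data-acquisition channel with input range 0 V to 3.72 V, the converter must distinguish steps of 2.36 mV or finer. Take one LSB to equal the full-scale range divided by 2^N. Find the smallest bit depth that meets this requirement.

11 bits

V_FS = 3.72 V.
Need 2^N ≥ 3.72 V / 2.36 mV = 1576 → N_min = 11.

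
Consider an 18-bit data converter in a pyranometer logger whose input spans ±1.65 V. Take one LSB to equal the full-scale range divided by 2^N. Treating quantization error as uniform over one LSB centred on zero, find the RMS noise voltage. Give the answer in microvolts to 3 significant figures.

3.63 µV

Range = 1.65 − (-1.65) = 3.3 V.
LSB = 3.3 V / 2^18 = 12.589 µV.
V_rms = LSB/√12 = 12.589 µV / √12 = 3.63 µV.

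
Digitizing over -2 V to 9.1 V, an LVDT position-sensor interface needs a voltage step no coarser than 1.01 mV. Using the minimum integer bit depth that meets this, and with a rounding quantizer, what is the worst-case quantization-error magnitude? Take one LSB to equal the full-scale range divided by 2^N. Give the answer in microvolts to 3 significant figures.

The full-scale span is 9.1 − (-2) = 11.1 V.
Required number of levels: 11.1/1.01 mV = 10990; smallest N with 2^N ≥ that is 14.
Step size = 11.1/16384 V = 0.67749 mV.
|e|_max = LSB/2 = 339 µV.

339 µV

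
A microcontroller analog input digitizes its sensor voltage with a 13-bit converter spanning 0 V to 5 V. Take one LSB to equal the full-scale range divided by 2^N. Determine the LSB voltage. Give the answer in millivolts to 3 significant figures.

V_FS = 5 V.
2^13 = 8192 levels.
LSB = 5 V ÷ 2^13 = 5/8192 V = 0.610 mV.

0.610 mV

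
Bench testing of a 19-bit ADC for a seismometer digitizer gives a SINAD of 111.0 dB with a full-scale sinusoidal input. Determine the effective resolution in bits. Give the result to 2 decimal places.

ENOB = (SINAD − 1.76) / 6.02 = (111.0 − 1.76) / 6.02 = 109.24 / 6.02 = 18.1462.

18.15 bits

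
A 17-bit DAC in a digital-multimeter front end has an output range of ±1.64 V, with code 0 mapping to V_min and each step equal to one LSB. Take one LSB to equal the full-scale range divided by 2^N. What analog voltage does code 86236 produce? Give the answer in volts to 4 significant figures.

0.5180 V

Full-scale range = 1.64 V − (-1.64 V) = 3.28 V. LSB = 3.28 V / 2^17.
Output = V_min + (86236/131072) × range = -1.64 + 0.657928 × 3.28 V
      = -1.64 + 2.15801 = 0.518005 V.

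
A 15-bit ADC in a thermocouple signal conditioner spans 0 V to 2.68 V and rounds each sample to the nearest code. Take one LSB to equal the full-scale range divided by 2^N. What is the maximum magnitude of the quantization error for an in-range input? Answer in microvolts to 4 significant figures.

V_FS = 2.68 V.
LSB = 2.68 V / 2^15 = 81.7871 µV.
A rounding quantizer has |error| ≤ LSB/2 = 40.89 µV.

40.89 µV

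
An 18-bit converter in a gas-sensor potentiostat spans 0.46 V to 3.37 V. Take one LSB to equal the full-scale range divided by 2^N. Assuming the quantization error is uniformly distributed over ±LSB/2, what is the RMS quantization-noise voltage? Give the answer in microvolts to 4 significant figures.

Full-scale range = 3.37 V − (0.46 V) = 2.91 V.
LSB = 2.91 V / 2^18 = 11.1008 µV.
RMS of a uniform error over width LSB is LSB/√12 = 3.205 µV.

3.205 µV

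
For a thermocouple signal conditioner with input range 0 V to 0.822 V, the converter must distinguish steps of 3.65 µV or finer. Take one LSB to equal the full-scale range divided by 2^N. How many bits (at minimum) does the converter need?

18 bits

Range is 0.822 V.
Required number of levels: 0.822/3.65 µV = 225210; smallest N with 2^N ≥ that is 18.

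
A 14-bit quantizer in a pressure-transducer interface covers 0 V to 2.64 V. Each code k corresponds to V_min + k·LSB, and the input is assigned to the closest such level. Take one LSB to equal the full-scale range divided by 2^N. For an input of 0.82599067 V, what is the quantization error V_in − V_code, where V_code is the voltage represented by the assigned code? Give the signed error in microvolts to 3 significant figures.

Full-scale range = 2.64 V. LSB = 2.64 V / 2^14 ≈ 161.1 µV.
(0.82599067 − (0)) / LSB = 0.82599067 × 16384/2.64 = 5126.1482. Nearest integer: k = 5126.
V_code = V_min + k × range/2^14 = 0 + 5126 × 2.64/16384 = 0.82596679688 V.
V_in − V_code = 0.82599067 − (0.82596679688) = +23.9 µV.

+23.9 µV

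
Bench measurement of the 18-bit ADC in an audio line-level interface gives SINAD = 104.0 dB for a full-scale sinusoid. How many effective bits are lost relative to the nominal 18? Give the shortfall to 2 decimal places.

ENOB = (SINAD − 1.76)/6.02 = (104.0 − 1.76)/6.02 = 16.9834 bits.
Lost resolution: 18 − 16.9834 = 1.0166 bits.

1.02 bits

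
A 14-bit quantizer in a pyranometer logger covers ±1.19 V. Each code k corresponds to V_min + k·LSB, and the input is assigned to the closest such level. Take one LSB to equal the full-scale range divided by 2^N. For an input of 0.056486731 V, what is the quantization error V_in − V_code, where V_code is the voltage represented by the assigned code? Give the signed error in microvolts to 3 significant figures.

Span: 1.19 V − (-1.19 V) = 2.38 V. LSB = 2.38 V / 2^14 ≈ 145.3 µV.
(0.056486731 − (-1.19)) / LSB = 1.246486731 × 16384/2.38 = 8580.8566. Nearest integer: k = 8581.
V_code = -1.19 + (8581/16384) × 2.38 = 0.056507568359 V.
V_in − V_code = 0.056486731 − (0.056507568359) = −20.8 µV.

−20.8 µV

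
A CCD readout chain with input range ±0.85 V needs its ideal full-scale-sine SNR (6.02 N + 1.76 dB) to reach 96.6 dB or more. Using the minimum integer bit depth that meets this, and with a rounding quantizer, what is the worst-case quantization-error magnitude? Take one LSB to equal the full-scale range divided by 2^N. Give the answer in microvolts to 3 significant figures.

13.0 µV

Range = 0.85 − (-0.85) = 1.7 V.
N ≥ (96.6 − 1.76)/6.02 = 15.754 → N_min = 16.
LSB = 1.7 V ÷ 2^16 = 1.7/65536 V = 25.940 µV.
Max error for round-to-nearest is LSB/2 = 13.0 µV.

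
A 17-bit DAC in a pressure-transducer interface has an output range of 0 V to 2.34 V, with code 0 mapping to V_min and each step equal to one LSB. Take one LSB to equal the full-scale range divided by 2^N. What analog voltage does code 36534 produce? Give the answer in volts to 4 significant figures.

V_FS = 2.34 V. LSB = 2.34 V / 2^17.
V_out = 0 + 36534 × (2.34/131072) V
      = 0 V + 0.652234 V = 0.652234 V.

0.6522 V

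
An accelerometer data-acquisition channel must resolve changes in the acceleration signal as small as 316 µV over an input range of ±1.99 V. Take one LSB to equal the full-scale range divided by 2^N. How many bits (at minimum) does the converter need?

Span: 1.99 V − (-1.99 V) = 3.98 V.
Required number of levels: 3.98/316 µV = 12595; smallest N with 2^N ≥ that is 14.

14 bits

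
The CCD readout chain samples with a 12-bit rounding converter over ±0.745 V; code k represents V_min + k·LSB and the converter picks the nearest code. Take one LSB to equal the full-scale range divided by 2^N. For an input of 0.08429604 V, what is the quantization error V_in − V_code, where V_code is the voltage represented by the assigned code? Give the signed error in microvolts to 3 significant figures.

−98.5 µV

Span: 0.745 V − (-0.745 V) = 1.49 V. LSB = 1.49 V / 2^12 ≈ 363.8 µV.
(0.08429604 − (-0.745)) / LSB = 0.82929604 × 4096/1.49 = 2279.7292. Nearest integer: k = 2280.
V_code = -0.745 + (2280/4096) × 1.49 = 0.08439453125 V.
V_in − V_code = 0.08429604 − (0.08439453125) = −98.5 µV.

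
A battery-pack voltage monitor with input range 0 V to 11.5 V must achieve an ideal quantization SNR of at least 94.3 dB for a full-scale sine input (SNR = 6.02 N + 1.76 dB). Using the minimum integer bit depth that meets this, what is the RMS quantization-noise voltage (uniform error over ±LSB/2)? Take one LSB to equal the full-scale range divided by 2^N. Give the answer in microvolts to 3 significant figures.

Span = 11.5 V.
N ≥ (94.3 − 1.76)/6.02 = 15.372 → N_min = 16.
Step size = 11.5/65536 V = 175.48 µV.
RMS noise = LSB/√12 = 50.7 µV.

50.7 µV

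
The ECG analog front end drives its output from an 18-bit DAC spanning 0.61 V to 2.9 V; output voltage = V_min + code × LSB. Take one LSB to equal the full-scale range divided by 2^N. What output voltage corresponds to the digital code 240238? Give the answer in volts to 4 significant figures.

2.709 V

Range = 2.9 − (0.61) = 2.29 V. LSB = 2.29 V / 2^18.
V_out = 0.61 + 240238 × (2.29/262144) V
      = 0.61 V + 2.09864 V = 2.70864 V.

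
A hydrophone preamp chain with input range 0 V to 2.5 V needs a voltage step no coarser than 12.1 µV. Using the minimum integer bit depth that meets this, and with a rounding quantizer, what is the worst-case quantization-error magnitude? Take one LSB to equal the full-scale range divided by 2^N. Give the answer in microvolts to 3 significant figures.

Span = 2.5 V.
Need 2^N ≥ 2.5 V / 12.1 µV = 206600 → N_min = 18.
LSB = 2.5 V ÷ 2^18 = 2.5/262144 V = 9.5367 µV.
Half an LSB is 4.77 µV.

4.77 µV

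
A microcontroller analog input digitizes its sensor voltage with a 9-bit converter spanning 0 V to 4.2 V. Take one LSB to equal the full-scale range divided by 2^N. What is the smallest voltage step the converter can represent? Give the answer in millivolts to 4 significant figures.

8.203 mV

Span = 4.2 V.
2^9 = 512 levels.
One LSB is 4.2 V / 512 = 8.203 mV.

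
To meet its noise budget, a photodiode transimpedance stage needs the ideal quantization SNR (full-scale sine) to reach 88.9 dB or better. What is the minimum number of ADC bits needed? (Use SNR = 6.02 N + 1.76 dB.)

15 bits

Solving 6.02 N ≥ 88.9 − 1.76: N ≥ 14.475. Round up → N = 15.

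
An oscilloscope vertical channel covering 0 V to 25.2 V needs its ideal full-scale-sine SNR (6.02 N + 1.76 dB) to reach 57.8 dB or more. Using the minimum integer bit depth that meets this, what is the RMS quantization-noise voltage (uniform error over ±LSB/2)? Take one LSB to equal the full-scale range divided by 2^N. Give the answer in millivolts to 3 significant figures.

7.10 mV

Range is 25.2 V.
N ≥ (57.8 − 1.76)/6.02 = 9.309 → N_min = 10.
One LSB is 25.2 V / 1024 = 24.609 mV.
V_rms = LSB/√12 = 7.10 mV.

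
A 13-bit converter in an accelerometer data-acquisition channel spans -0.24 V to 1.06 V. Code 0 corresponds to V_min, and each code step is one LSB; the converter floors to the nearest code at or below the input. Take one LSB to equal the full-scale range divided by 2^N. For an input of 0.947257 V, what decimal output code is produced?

Range = 1.06 − (-0.24) = 1.3 V. LSB = 1.3 V / 2^13 ≈ 158.7 µV.
V_in − V_min = 0.947257 − (-0.24) = 1.187257 V.
Divide by LSB: 1.187257 × 8192/1.3 = 7481.5456.
Truncating gives code 7481.

7481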